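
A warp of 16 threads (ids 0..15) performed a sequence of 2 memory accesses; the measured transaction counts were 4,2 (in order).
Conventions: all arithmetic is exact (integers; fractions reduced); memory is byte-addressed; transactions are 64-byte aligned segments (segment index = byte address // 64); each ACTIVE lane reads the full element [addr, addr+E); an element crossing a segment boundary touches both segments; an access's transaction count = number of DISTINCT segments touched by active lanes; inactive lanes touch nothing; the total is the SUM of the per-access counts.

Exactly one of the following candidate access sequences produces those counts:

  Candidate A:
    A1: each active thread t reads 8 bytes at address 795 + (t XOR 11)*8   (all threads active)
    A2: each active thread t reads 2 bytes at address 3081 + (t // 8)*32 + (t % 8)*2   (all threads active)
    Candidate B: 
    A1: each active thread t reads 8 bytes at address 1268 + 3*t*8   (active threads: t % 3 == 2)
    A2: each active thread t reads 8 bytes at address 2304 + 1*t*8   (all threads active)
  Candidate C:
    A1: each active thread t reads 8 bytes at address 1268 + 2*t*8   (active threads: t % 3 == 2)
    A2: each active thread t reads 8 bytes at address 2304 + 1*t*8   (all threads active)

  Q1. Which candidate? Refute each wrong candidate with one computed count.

A: A1 gives 3 transactions, not 4
B: A1 gives 6 transactions, not 4
C: all counts match (4,2)

Answer: C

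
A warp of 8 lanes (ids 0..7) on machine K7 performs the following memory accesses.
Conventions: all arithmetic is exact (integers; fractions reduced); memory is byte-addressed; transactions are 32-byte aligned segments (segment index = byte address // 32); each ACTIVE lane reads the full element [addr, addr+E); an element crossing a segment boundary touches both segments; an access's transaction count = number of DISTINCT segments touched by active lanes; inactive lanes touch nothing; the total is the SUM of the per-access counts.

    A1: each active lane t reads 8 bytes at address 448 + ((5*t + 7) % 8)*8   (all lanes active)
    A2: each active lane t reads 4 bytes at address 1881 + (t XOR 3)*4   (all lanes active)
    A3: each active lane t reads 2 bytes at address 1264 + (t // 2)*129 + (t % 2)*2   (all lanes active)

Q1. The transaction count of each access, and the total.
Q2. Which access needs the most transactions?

A1: 2 transactions
A2: 2 transactions
A3: 4 transactions

Answer: 2,2,4; total 8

Answer: A3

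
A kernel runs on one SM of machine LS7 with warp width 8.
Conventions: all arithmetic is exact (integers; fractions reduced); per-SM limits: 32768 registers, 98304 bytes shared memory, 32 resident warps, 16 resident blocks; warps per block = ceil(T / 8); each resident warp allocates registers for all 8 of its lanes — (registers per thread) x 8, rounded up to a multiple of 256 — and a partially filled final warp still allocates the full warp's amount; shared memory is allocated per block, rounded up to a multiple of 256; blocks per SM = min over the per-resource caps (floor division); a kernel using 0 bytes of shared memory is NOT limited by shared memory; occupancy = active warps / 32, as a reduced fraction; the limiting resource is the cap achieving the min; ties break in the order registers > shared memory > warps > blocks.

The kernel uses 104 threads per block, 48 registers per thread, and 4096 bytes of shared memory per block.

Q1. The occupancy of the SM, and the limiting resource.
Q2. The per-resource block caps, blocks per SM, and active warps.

Answer: occupancy 13/16, limited by warps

registers: 4 blocks
shared memory: 24 blocks
warps: 2 blocks
blocks: 16 blocks

Answer: 2 blocks, 26 active warps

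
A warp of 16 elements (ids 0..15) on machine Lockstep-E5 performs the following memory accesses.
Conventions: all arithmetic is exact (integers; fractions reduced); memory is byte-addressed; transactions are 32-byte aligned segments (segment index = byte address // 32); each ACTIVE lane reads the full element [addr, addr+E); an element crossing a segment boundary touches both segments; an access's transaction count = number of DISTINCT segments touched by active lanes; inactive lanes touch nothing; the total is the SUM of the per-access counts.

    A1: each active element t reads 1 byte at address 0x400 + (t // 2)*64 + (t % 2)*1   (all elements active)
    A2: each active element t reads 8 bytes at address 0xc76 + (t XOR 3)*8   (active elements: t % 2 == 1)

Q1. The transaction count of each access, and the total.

A1: 8 transactions
A2: 5 transactions

Answer: 8,5; total 13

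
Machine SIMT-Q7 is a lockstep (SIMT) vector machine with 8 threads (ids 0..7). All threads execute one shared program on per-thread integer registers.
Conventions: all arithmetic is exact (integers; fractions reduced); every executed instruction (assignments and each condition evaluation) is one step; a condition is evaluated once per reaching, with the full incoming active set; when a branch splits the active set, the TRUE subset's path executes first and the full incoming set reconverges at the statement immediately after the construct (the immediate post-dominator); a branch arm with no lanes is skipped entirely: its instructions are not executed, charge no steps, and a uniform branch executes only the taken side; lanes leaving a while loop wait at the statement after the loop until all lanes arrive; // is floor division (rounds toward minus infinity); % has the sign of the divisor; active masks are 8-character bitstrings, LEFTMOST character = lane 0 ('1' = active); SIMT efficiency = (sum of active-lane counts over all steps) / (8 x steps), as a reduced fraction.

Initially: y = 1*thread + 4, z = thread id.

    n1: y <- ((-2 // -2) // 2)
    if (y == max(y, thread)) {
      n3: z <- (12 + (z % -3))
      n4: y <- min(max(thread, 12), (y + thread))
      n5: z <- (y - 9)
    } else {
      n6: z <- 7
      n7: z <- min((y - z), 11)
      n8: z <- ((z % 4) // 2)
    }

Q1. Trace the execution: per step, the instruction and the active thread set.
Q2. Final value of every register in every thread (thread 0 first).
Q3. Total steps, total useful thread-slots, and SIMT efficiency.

step 0: y <- ((-2 // -2) // 2)       11111111
step 1: eval (y == max(y, thread))   11111111
step 2: z <- (12 + (z % -3))         10000000
step 3: y <- min(max(thread, 12), (y + thread)) 10000000
step 4: z <- (y - 9)                 10000000
step 5: z <- 7                       01111111
step 6: z <- min((y - z), 11)        01111111
step 7: z <- ((z % 4) // 2)          01111111

Answer: 8 steps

y: 0,0,0,0,0,0,0,0
z: -9,0,0,0,0,0,0,0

steps = 8; useful = 40; efficiency = 40/64 = 5/8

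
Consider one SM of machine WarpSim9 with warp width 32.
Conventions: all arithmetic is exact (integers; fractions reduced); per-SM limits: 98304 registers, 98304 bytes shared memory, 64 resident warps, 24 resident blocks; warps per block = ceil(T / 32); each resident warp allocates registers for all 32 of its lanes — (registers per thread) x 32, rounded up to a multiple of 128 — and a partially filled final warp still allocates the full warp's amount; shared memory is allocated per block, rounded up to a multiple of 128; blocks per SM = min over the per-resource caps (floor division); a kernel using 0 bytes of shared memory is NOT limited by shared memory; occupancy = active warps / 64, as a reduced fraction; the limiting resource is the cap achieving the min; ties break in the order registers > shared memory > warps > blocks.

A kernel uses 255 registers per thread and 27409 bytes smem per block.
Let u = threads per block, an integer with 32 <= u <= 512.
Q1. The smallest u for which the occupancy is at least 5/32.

Answer: u = 97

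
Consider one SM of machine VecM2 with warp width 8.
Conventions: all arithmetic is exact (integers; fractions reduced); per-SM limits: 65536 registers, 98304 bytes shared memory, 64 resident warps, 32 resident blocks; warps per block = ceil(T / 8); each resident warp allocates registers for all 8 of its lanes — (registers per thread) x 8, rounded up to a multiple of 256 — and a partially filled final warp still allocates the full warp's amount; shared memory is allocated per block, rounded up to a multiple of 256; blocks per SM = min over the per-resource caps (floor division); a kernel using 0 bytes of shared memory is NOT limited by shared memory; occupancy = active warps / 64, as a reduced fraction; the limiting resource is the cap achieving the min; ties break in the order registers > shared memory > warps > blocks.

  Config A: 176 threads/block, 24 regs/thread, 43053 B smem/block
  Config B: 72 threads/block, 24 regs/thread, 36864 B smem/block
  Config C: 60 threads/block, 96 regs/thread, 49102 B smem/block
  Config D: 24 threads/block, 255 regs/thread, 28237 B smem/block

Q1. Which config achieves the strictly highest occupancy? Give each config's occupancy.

occupancies: A 11/16, B 9/32, C 1/4, D 9/64

Answer: A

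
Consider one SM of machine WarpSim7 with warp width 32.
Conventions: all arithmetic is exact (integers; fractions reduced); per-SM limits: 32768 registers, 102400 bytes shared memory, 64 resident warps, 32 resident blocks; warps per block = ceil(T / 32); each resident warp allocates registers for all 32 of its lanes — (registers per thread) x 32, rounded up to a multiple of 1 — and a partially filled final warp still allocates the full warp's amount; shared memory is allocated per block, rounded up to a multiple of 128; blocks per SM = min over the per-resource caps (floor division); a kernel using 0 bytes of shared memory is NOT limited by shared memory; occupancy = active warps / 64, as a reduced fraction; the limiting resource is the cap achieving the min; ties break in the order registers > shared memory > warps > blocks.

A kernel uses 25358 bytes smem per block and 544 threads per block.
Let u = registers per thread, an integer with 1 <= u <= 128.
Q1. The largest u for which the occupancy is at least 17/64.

Answer: u = 60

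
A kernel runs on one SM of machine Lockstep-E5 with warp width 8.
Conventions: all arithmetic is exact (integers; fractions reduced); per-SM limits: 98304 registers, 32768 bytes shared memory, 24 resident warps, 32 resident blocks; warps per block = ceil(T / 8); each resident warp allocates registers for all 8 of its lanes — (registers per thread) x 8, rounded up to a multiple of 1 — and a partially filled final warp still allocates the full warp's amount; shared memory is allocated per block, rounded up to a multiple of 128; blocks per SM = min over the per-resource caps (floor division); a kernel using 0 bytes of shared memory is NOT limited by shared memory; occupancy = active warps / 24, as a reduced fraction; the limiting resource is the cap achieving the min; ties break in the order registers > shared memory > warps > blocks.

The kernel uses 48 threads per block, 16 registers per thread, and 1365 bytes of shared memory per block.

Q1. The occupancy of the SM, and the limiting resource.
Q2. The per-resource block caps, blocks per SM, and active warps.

Answer: occupancy 1, limited by warps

registers: 128 blocks
shared memory: 23 blocks
warps: 4 blocks
blocks: 32 blocks

Answer: 4 blocks, 24 active warps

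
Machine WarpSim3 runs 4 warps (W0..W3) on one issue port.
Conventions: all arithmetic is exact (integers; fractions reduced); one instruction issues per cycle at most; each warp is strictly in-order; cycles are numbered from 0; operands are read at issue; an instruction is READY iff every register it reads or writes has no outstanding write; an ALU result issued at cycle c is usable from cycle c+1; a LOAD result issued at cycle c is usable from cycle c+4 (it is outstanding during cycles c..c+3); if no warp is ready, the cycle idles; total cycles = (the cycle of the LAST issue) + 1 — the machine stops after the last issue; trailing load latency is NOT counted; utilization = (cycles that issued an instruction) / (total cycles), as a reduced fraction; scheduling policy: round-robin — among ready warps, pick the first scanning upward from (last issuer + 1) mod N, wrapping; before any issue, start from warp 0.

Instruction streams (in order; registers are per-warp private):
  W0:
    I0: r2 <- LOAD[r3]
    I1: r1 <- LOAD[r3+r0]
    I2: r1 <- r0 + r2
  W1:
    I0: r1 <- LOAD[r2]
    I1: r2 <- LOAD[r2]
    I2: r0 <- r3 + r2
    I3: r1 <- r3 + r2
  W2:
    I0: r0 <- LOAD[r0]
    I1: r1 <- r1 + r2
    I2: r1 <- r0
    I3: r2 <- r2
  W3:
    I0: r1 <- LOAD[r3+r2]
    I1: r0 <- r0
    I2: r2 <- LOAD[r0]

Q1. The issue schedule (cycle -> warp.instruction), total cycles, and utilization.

cycle 0: W0.I0
cycle 1: W1.I0
cycle 2: W2.I0
cycle 3: W3.I0
cycle 4: W0.I1
cycle 5: W1.I1
cycle 6: W2.I1
cycle 7: W3.I1
cycle 8: W0.I2
cycle 9: W1.I2
cycle 10: W2.I2
cycle 11: W3.I2
cycle 12: W1.I3
cycle 13: W2.I3

Answer: 14 cycles, utilization 1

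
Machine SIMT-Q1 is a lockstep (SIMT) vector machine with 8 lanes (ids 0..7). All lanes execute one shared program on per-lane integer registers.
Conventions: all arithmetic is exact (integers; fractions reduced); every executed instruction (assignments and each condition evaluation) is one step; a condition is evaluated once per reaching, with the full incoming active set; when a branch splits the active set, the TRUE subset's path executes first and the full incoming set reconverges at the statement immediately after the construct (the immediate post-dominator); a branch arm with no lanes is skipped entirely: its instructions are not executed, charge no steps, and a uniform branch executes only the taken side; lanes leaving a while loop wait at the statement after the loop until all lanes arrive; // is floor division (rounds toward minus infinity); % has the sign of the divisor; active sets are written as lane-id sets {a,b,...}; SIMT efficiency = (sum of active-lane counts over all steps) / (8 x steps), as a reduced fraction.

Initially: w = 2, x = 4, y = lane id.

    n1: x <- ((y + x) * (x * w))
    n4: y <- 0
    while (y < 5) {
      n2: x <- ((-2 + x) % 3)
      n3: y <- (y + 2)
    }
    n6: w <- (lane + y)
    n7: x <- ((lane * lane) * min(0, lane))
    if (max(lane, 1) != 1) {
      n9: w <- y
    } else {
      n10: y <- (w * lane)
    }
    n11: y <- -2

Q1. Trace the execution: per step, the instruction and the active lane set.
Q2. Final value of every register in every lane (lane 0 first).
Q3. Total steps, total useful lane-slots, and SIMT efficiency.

step 0: x <- ((y + x) * (x * w))     {0,1,2,3,4,5,6,7}
step 1: y <- 0                       {0,1,2,3,4,5,6,7}
step 2: eval (y < 5)                 {0,1,2,3,4,5,6,7}
step 3: x <- ((-2 + x) % 3)          {0,1,2,3,4,5,6,7}
step 4: y <- (y + 2)                 {0,1,2,3,4,5,6,7}
step 5: eval (y < 5)                 {0,1,2,3,4,5,6,7}
step 6: x <- ((-2 + x) % 3)          {0,1,2,3,4,5,6,7}
step 7: y <- (y + 2)                 {0,1,2,3,4,5,6,7}
step 8: eval (y < 5)                 {0,1,2,3,4,5,6,7}
step 9: x <- ((-2 + x) % 3)          {0,1,2,3,4,5,6,7}
step 10: y <- (y + 2)                 {0,1,2,3,4,5,6,7}
step 11: eval (y < 5)                 {0,1,2,3,4,5,6,7}
step 12: w <- (lane + y)              {0,1,2,3,4,5,6,7}
step 13: x <- ((lane * lane) * min(0, lane)) {0,1,2,3,4,5,6,7}
step 14: eval (max(lane, 1) != 1)     {0,1,2,3,4,5,6,7}
step 15: w <- y                       {2,3,4,5,6,7}
step 16: y <- (w * lane)              {0,1}
step 17: y <- -2                      {0,1,2,3,4,5,6,7}

Answer: 18 steps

w: 6,7,6,6,6,6,6,6
x: 0,0,0,0,0,0,0,0
y: -2,-2,-2,-2,-2,-2,-2,-2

steps = 18; useful = 136; efficiency = 136/144 = 17/18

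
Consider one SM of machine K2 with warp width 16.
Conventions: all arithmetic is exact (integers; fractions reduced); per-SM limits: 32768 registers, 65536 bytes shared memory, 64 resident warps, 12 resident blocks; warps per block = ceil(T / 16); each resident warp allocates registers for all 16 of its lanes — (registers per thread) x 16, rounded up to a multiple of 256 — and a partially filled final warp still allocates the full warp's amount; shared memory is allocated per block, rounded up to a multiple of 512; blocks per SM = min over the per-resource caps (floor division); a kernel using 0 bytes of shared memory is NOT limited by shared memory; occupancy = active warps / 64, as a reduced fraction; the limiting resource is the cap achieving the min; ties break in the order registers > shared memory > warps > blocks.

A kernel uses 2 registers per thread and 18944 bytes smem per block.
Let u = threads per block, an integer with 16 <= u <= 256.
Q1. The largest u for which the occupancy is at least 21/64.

Answer: u = 256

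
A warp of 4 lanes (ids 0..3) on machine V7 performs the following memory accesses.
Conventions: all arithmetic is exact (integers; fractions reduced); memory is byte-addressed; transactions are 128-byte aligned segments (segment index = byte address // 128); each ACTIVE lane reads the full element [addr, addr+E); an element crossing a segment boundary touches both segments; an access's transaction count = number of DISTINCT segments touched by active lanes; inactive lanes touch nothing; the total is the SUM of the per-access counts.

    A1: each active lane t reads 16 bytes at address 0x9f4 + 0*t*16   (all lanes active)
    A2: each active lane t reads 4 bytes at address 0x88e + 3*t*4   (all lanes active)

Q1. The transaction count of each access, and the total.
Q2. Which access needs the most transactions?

A1: 2 transactions
A2: 1 transaction

Answer: 2,1; total 3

Answer: A1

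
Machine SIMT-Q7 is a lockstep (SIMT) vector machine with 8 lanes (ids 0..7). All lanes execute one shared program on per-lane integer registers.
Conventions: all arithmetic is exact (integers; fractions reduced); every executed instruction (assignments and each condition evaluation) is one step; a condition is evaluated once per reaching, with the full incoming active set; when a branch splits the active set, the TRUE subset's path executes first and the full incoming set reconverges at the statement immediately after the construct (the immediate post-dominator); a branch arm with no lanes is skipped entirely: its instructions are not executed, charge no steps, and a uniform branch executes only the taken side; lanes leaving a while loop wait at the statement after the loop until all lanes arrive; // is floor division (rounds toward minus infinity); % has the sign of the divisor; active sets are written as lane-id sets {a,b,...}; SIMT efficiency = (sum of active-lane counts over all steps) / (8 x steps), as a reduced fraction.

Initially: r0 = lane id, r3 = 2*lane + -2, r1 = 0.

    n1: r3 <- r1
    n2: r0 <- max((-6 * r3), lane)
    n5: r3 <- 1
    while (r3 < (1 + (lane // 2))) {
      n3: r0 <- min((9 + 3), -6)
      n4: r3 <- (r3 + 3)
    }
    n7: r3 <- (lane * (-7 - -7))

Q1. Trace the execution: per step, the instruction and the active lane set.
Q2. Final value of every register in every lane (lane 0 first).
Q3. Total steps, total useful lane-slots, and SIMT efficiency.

step 0: r3 <- r1                     {0,1,2,3,4,5,6,7}
step 1: r0 <- max((-6 * r3), lane)   {0,1,2,3,4,5,6,7}
step 2: r3 <- 1                      {0,1,2,3,4,5,6,7}
step 3: eval (r3 < (1 + (lane // 2))) {0,1,2,3,4,5,6,7}
step 4: r0 <- min((9 + 3), -6)       {2,3,4,5,6,7}
step 5: r3 <- (r3 + 3)               {2,3,4,5,6,7}
step 6: eval (r3 < (1 + (lane // 2))) {2,3,4,5,6,7}
step 7: r3 <- (lane * (-7 - -7))     {0,1,2,3,4,5,6,7}

Answer: 8 steps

r0: 0,1,-6,-6,-6,-6,-6,-6
r3: 0,0,0,0,0,0,0,0
r1: 0,0,0,0,0,0,0,0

steps = 8; useful = 58; efficiency = 58/64 = 29/32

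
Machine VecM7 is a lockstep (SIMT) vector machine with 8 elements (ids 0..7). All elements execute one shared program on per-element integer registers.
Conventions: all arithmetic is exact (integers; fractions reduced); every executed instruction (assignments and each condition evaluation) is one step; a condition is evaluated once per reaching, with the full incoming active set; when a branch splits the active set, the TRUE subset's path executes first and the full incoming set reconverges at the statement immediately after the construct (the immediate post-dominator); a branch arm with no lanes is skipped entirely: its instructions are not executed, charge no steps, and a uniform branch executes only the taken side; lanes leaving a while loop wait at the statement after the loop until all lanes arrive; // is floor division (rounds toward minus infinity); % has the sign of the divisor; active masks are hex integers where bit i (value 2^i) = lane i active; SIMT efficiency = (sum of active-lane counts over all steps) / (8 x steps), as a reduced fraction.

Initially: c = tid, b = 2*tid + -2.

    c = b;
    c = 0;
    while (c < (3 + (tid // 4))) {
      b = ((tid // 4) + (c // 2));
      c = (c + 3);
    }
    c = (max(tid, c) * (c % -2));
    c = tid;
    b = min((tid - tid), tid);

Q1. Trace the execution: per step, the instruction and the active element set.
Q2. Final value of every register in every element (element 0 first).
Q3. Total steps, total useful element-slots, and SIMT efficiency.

step 0: c <- b                       0xff
step 1: c <- 0                       0xff
step 2: eval (c < (3 + (tid // 4)))  0xff
step 3: b <- ((tid // 4) + (c // 2)) 0xff
step 4: c <- (c + 3)                 0xff
step 5: eval (c < (3 + (tid // 4)))  0xff
step 6: b <- ((tid // 4) + (c // 2)) 0xf0
step 7: c <- (c + 3)                 0xf0
step 8: eval (c < (3 + (tid // 4)))  0xf0
step 9: c <- (max(tid, c) * (c % -2)) 0xff
step 10: c <- tid                     0xff
step 11: b <- min((tid - tid), tid)   0xff

Answer: 12 steps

c: 0,1,2,3,4,5,6,7
b: 0,0,0,0,0,0,0,0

steps = 12; useful = 84; efficiency = 84/96 = 7/8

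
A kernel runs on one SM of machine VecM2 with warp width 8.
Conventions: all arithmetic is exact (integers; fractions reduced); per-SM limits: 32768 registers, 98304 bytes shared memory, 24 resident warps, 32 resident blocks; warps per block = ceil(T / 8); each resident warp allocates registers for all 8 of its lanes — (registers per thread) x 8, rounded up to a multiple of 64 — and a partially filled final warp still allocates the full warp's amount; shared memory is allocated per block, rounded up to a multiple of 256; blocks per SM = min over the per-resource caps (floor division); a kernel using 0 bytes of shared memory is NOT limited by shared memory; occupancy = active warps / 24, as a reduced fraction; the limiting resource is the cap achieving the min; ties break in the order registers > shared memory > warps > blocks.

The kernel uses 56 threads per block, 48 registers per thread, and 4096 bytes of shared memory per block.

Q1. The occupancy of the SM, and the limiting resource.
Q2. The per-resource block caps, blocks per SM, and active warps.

Answer: occupancy 7/8, limited by warps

registers: 12 blocks
shared memory: 24 blocks
warps: 3 blocks
blocks: 32 blocks

Answer: 3 blocks, 21 active warps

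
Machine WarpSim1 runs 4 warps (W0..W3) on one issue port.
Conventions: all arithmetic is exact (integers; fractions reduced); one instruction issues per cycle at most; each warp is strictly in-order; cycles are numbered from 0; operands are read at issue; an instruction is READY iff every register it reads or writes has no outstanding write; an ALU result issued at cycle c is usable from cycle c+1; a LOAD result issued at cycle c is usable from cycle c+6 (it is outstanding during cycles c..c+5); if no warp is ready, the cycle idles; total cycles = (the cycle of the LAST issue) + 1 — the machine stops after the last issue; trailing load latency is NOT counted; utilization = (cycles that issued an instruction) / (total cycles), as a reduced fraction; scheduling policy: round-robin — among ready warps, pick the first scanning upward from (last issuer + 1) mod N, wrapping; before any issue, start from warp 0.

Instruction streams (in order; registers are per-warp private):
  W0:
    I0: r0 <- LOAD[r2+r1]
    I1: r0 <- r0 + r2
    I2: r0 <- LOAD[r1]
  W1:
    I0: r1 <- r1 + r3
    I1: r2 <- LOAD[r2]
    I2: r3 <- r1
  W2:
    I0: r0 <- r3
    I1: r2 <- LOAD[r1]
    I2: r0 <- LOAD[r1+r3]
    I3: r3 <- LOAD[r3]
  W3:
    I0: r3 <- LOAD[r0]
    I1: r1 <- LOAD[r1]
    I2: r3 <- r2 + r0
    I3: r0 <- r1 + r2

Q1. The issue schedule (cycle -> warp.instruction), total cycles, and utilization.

cycle 0: W0.I0
cycle 1: W1.I0
cycle 2: W2.I0
cycle 3: W3.I0
cycle 4: W1.I1
cycle 5: W2.I1
cycle 6: W3.I1
cycle 7: W0.I1
cycle 8: W1.I2
cycle 9: W2.I2
cycle 10: W3.I2
cycle 11: W0.I2
cycle 12: W2.I3
cycle 13: W3.I3

Answer: 14 cycles, utilization 1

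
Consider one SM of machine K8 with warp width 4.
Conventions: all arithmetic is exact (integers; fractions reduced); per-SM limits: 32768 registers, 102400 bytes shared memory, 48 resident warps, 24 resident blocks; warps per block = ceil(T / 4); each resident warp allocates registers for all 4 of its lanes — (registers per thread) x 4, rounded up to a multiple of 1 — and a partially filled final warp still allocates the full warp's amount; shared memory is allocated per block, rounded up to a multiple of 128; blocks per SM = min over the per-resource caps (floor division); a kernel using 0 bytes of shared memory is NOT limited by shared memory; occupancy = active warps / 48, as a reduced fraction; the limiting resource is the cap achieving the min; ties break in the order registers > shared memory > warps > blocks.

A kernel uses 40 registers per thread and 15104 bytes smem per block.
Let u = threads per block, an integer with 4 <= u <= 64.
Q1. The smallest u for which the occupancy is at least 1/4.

Answer: u = 5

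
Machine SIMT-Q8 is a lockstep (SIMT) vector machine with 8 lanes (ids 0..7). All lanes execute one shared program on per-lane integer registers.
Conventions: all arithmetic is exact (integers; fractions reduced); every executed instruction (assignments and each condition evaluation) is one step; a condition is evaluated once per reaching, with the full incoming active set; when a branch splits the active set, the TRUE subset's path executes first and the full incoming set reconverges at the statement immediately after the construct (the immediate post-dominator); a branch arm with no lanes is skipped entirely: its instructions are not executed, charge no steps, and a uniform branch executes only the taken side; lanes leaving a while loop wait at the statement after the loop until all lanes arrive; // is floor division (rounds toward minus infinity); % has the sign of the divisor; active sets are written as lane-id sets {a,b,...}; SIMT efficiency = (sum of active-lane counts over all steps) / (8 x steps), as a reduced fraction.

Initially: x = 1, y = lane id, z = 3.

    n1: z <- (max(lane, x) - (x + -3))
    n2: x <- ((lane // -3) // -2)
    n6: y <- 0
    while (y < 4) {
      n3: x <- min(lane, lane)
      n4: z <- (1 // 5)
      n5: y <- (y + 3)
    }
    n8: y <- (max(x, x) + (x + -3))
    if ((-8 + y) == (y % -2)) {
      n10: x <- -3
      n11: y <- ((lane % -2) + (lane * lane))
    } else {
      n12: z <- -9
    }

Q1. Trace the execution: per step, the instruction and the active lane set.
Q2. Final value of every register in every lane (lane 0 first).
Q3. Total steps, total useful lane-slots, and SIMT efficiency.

step 0: z <- (max(lane, x) - (x + -3)) {0,1,2,3,4,5,6,7}
step 1: x <- ((lane // -3) // -2)    {0,1,2,3,4,5,6,7}
step 2: y <- 0                       {0,1,2,3,4,5,6,7}
step 3: eval (y < 4)                 {0,1,2,3,4,5,6,7}
step 4: x <- min(lane, lane)         {0,1,2,3,4,5,6,7}
step 5: z <- (1 // 5)                {0,1,2,3,4,5,6,7}
step 6: y <- (y + 3)                 {0,1,2,3,4,5,6,7}
step 7: eval (y < 4)                 {0,1,2,3,4,5,6,7}
step 8: x <- min(lane, lane)         {0,1,2,3,4,5,6,7}
step 9: z <- (1 // 5)                {0,1,2,3,4,5,6,7}
step 10: y <- (y + 3)                 {0,1,2,3,4,5,6,7}
step 11: eval (y < 4)                 {0,1,2,3,4,5,6,7}
step 12: y <- (max(x, x) + (x + -3))  {0,1,2,3,4,5,6,7}
step 13: eval ((-8 + y) == (y % -2))  {0,1,2,3,4,5,6,7}
step 14: x <- -3                      {5}
step 15: y <- ((lane % -2) + (lane * lane)) {5}
step 16: z <- -9                      {0,1,2,3,4,6,7}

Answer: 17 steps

x: 0,1,2,3,4,-3,6,7
y: -3,-1,1,3,5,24,9,11
z: -9,-9,-9,-9,-9,0,-9,-9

steps = 17; useful = 121; efficiency = 121/136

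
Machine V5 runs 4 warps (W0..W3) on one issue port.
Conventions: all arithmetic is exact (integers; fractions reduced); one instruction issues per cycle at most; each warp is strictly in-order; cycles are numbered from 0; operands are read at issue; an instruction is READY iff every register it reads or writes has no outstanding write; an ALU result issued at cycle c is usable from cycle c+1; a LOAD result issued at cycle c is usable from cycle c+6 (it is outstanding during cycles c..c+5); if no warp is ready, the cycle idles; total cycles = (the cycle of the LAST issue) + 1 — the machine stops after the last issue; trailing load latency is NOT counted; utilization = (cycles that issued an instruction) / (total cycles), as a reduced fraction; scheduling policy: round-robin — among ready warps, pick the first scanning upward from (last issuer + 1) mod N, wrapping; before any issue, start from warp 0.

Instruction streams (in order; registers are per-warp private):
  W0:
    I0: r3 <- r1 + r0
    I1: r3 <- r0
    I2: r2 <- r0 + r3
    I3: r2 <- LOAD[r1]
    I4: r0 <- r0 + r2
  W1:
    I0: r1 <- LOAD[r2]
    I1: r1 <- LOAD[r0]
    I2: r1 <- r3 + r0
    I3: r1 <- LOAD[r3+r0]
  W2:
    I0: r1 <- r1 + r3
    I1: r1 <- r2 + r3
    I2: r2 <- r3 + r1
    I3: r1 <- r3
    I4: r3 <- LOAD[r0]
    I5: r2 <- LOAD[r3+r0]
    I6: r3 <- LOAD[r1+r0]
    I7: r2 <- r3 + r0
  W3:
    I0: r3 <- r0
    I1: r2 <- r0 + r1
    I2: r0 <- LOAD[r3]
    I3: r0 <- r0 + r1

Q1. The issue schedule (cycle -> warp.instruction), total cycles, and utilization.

cycle 0: W0.I0
cycle 1: W1.I0
cycle 2: W2.I0
cycle 3: W3.I0
cycle 4: W0.I1
cycle 5: W2.I1
cycle 6: W3.I1
cycle 7: W0.I2
cycle 8: W1.I1
cycle 9: W2.I2
cycle 10: W3.I2
cycle 11: W0.I3
cycle 12: W2.I3
cycle 13: W2.I4
cycle 14: W1.I2
cycle 15: W1.I3
cycle 16: W3.I3
cycle 17: W0.I4
cycle 18: idle
cycle 19: W2.I5
cycle 20: W2.I6
cycle 21: idle
cycle 22: idle
cycle 23: idle
cycle 24: idle
cycle 25: idle
cycle 26: W2.I7

Answer: 27 cycles, utilization 7/9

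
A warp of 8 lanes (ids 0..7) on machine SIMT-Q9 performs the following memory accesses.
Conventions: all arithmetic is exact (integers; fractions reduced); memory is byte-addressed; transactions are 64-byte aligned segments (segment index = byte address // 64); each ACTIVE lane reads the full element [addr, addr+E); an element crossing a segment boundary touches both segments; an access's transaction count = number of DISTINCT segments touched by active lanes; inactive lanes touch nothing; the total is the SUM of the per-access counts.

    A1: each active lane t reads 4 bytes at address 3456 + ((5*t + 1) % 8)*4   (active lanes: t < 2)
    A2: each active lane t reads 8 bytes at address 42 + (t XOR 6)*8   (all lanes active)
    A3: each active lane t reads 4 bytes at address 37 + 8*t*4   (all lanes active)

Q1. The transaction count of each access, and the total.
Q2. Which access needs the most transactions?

A1: 1 transaction
A2: 2 transactions
A3: 5 transactions

Answer: 1,2,5; total 8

Answer: A3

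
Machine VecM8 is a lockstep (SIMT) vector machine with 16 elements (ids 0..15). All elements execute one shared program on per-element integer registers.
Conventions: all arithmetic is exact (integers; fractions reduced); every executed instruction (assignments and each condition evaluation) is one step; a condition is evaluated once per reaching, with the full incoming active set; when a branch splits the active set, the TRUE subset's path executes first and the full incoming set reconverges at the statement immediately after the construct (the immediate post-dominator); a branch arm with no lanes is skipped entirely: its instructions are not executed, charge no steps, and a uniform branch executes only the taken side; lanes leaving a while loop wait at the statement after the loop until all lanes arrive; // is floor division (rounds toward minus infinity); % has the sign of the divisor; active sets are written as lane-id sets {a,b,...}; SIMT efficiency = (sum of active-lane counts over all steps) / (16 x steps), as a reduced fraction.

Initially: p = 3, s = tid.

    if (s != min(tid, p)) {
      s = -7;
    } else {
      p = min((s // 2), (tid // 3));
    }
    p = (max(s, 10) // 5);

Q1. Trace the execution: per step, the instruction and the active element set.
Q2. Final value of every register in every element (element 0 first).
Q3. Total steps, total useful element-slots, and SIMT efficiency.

step 0: eval (s != min(tid, p))      {0,1,2,3,4,5,6,7,8,9,10,11,12,13,14,15}
step 1: s <- -7                      {4,5,6,7,8,9,10,11,12,13,14,15}
step 2: p <- min((s // 2), (tid // 3)) {0,1,2,3}
step 3: p <- (max(s, 10) // 5)       {0,1,2,3,4,5,6,7,8,9,10,11,12,13,14,15}

Answer: 4 steps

p: 2,2,2,2,2,2,2,2,2,2,2,2,2,2,2,2
s: 0,1,2,3,-7,-7,-7,-7,-7,-7,-7,-7,-7,-7,-7,-7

steps = 4; useful = 48; efficiency = 48/64 = 3/4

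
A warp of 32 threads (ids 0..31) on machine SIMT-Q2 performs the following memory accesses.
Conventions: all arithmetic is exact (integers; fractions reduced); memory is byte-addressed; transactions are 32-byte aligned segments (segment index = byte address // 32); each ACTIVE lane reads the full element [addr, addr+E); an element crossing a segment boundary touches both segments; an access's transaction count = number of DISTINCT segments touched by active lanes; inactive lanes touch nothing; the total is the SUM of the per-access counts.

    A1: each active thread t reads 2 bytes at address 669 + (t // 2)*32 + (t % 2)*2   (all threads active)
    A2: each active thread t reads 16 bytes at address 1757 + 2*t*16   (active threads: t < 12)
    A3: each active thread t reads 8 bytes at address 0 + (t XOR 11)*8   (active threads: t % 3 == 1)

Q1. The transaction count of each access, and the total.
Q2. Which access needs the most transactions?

A1: 17 transactions
A2: 13 transactions
A3: 8 transactions

Answer: 17,13,8; total 38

Answer: A1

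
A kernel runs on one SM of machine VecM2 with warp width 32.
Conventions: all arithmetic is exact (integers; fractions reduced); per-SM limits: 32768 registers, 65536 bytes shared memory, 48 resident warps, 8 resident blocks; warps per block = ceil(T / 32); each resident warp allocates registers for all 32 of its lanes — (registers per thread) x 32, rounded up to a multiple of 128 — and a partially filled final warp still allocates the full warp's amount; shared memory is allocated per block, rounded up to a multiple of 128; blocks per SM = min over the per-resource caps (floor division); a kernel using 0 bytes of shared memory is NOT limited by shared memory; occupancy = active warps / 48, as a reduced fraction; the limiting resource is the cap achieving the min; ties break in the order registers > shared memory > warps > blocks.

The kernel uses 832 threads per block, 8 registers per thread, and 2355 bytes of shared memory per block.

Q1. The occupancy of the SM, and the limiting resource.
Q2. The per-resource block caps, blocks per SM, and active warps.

Answer: occupancy 13/24, limited by warps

registers: 4 blocks
shared memory: 26 blocks
warps: 1 block
blocks: 8 blocks

Answer: 1 block, 26 active warps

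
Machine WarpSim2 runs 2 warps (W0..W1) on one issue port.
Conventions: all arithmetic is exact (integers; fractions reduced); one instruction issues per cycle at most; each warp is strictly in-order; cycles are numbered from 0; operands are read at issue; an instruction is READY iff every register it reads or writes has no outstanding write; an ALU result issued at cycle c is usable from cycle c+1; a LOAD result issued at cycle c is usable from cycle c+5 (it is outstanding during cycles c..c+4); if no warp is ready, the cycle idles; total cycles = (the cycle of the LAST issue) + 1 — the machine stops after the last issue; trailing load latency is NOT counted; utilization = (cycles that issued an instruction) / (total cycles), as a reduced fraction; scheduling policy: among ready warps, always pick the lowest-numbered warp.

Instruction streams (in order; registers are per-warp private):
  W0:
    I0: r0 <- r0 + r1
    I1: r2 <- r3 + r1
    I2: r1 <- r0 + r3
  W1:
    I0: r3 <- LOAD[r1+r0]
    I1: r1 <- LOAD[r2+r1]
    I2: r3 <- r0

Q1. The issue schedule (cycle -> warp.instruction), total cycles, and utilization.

cycle 0: W0.I0
cycle 1: W0.I1
cycle 2: W0.I2
cycle 3: W1.I0
cycle 4: W1.I1
cycle 5: idle
cycle 6: idle
cycle 7: idle
cycle 8: W1.I2

Answer: 9 cycles, utilization 2/3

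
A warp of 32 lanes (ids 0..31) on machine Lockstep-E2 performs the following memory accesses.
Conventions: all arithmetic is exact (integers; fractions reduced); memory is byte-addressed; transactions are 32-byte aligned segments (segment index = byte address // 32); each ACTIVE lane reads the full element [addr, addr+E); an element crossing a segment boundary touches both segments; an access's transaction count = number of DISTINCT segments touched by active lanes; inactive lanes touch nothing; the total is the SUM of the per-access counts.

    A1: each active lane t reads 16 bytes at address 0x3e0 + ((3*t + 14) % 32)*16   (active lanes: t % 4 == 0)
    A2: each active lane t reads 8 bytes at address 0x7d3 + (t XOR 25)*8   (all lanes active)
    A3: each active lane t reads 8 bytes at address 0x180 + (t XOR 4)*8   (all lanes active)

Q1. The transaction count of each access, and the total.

A1: 8 transactions
A2: 9 transactions
A3: 8 transactions

Answer: 8,9,8; total 25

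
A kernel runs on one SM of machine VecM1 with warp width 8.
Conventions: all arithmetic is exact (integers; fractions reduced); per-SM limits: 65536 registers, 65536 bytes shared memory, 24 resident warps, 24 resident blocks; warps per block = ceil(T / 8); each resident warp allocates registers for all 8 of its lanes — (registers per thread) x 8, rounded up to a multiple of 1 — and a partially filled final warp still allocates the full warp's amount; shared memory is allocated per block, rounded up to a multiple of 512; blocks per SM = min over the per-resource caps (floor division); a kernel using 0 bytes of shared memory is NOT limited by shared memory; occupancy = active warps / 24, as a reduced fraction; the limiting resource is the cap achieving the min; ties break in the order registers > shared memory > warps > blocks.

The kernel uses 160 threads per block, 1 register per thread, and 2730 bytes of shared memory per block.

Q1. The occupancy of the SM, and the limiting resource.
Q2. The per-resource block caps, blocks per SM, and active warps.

Answer: occupancy 5/6, limited by warps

registers: 409 blocks
shared memory: 21 blocks
warps: 1 block
blocks: 24 blocks

Answer: 1 block, 20 active warps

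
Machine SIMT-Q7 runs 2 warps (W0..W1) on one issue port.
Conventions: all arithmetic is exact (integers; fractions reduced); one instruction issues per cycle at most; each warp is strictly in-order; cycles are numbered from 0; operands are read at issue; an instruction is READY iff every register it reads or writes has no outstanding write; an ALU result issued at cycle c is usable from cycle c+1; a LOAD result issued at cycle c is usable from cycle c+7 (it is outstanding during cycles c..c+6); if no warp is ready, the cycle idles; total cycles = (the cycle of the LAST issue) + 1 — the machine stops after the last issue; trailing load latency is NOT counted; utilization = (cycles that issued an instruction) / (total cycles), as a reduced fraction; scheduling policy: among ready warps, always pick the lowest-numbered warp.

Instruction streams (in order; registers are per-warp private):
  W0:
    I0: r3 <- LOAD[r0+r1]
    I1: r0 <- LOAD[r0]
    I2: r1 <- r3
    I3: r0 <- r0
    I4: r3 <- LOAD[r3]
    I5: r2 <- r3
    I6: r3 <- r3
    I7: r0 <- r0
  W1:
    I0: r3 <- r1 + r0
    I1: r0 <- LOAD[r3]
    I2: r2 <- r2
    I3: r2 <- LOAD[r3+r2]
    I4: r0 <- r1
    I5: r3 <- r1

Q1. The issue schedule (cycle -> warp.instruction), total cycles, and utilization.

cycle 0: W0.I0
cycle 1: W0.I1
cycle 2: W1.I0
cycle 3: W1.I1
cycle 4: W1.I2
cycle 5: W1.I3
cycle 6: idle
cycle 7: W0.I2
cycle 8: W0.I3
cycle 9: W0.I4
cycle 10: W1.I4
cycle 11: W1.I5
cycle 12: idle
cycle 13: idle
cycle 14: idle
cycle 15: idle
cycle 16: W0.I5
cycle 17: W0.I6
cycle 18: W0.I7

Answer: 19 cycles, utilization 14/19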